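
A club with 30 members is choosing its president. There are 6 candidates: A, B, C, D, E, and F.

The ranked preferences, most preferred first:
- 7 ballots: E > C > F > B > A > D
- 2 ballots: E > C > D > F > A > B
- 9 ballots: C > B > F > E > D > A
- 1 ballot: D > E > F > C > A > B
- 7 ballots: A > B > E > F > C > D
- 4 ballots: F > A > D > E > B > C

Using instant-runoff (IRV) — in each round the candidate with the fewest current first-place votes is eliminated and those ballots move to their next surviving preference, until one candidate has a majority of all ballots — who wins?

E

Round 1: A 7, B 0, C 9, D 1, E 9, F 4. B eliminated.
Round 2: A 7, C 9, D 1, E 9, F 4. D eliminated.
Round 3: A 7, C 9, E 10, F 4. F eliminated.
Round 4: A 11, C 9, E 10. C eliminated.
Round 5: A 11, E 19. E has a majority (≥16).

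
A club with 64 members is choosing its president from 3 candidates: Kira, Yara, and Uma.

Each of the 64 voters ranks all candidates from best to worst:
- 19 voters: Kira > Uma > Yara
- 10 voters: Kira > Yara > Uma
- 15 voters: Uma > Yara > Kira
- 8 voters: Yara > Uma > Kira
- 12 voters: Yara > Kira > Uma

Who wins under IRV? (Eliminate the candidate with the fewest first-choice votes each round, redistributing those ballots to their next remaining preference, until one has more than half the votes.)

Yara

Round 1: Kira 29, Yara 20, Uma 15. Uma eliminated.
Round 2: Kira 29, Yara 35. Yara has a majority (≥33).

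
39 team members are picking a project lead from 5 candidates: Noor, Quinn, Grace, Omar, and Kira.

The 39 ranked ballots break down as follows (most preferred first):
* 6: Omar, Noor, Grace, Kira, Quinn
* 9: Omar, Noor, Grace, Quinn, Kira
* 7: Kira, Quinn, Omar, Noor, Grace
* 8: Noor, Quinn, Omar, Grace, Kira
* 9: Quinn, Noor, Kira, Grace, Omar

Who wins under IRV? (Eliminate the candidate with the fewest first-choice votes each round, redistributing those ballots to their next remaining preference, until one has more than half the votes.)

Quinn

Round 1: Noor 8, Quinn 9, Grace 0, Omar 15, Kira 7. Grace eliminated.
Round 2: Noor 8, Quinn 9, Omar 15, Kira 7. Kira eliminated.
Round 3: Noor 8, Quinn 16, Omar 15. Noor eliminated.
Round 4: Quinn 24, Omar 15. Quinn has a majority (≥20).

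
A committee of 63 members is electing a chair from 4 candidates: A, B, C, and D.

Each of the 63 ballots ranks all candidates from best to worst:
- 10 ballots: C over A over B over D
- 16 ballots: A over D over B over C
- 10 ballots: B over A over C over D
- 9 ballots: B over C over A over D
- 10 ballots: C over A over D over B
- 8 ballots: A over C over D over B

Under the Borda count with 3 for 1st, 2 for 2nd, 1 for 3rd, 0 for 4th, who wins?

A

A: 10×2 + 16×3 + 10×2 + 9×1 + 10×2 + 8×3 = 141
B: 10×1 + 16×1 + 10×3 + 9×3 + 10×0 + 8×0 = 83
C: 10×3 + 16×0 + 10×1 + 9×2 + 10×3 + 8×2 = 104
D: 10×0 + 16×2 + 10×0 + 9×0 + 10×1 + 8×1 = 50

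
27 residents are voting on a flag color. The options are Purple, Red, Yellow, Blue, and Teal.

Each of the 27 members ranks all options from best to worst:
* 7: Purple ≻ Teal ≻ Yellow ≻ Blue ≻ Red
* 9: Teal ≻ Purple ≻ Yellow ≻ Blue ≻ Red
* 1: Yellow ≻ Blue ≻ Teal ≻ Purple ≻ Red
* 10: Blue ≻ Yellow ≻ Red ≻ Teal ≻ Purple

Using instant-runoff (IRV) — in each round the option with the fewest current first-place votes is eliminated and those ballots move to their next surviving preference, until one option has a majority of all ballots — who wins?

Round 1: Purple 7, Red 0, Yellow 1, Blue 10, Teal 9. Red eliminated.
Round 2: Purple 7, Yellow 1, Blue 10, Teal 9. Yellow eliminated.
Round 3: Purple 7, Blue 11, Teal 9. Purple eliminated.
Round 4: Blue 11, Teal 16. Teal has a majority (≥14).

Teal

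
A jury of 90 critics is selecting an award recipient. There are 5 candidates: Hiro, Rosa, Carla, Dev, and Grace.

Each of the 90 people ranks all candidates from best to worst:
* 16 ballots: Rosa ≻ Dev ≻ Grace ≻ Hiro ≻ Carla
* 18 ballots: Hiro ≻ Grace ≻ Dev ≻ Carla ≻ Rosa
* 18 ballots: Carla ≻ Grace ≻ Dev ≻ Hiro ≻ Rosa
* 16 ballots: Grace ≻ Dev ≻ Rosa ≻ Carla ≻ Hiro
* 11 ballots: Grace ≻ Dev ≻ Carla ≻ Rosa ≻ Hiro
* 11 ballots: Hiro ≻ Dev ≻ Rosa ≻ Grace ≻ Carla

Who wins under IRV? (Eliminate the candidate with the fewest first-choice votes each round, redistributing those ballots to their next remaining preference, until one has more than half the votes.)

Round 1: Hiro 29, Rosa 16, Carla 18, Dev 0, Grace 27. Dev eliminated.
Round 2: Hiro 29, Rosa 16, Carla 18, Grace 27. Rosa eliminated.
Round 3: Hiro 29, Carla 18, Grace 43. Carla eliminated.
Round 4: Hiro 29, Grace 61. Grace has a majority (≥46).

Grace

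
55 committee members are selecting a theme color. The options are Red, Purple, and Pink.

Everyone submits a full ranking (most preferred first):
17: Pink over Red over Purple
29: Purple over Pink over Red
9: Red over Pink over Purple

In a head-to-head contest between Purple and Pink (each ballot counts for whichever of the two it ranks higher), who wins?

Purple

Purple is ranked above Pink on 29 ballots; Pink above Purple on 26.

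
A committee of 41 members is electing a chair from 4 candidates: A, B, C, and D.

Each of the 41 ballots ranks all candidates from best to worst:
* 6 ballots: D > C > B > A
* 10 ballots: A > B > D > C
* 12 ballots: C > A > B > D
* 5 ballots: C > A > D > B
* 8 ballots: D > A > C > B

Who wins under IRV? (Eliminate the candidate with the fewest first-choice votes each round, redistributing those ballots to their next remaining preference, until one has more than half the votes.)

Round 1: A 10, B 0, C 17, D 14. B eliminated.
Round 2: A 10, C 17, D 14. A eliminated.
Round 3: C 17, D 24. D has a majority (≥21).

D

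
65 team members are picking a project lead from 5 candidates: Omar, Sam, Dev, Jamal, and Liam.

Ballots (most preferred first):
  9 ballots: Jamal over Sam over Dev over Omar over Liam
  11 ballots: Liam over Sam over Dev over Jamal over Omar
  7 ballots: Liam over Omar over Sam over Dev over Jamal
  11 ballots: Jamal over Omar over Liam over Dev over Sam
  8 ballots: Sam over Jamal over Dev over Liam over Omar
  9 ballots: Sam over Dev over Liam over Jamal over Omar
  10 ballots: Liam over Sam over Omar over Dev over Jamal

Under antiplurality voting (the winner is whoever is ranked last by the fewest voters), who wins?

Dev

Last-place votes: Omar 28, Sam 11, Dev 0, Jamal 17, Liam 9.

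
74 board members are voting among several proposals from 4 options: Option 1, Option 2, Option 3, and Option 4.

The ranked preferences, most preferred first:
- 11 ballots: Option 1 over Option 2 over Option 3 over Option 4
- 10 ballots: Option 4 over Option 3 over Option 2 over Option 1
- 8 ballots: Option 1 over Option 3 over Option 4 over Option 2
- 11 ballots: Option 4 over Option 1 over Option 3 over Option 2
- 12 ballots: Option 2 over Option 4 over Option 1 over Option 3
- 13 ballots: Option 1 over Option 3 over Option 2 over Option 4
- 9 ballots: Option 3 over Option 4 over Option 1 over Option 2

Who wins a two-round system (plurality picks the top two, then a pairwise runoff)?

Round 1 first-place votes: Option 1 32, Option 2 12, Option 3 9, Option 4 21. Option 1 and Option 4 advance.
Runoff: Option 1 is ranked above Option 4 on 32 ballots, Option 4 above Option 1 on 42.

Option 4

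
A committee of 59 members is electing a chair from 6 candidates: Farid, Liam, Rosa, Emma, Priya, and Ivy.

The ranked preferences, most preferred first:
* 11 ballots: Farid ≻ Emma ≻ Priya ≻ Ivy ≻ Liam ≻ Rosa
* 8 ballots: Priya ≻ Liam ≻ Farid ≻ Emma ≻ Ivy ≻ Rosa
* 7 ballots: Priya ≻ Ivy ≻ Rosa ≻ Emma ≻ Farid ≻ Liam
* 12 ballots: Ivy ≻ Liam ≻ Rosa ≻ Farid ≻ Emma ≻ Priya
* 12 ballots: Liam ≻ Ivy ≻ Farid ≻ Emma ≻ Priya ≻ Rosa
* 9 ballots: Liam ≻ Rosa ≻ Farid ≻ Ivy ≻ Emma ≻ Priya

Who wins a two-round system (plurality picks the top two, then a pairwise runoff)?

Round 1 first-place votes: Farid 11, Liam 21, Rosa 0, Emma 0, Priya 15, Ivy 12. Liam and Priya advance.
Runoff: Liam is ranked above Priya on 33 ballots, Priya above Liam on 26.

Liam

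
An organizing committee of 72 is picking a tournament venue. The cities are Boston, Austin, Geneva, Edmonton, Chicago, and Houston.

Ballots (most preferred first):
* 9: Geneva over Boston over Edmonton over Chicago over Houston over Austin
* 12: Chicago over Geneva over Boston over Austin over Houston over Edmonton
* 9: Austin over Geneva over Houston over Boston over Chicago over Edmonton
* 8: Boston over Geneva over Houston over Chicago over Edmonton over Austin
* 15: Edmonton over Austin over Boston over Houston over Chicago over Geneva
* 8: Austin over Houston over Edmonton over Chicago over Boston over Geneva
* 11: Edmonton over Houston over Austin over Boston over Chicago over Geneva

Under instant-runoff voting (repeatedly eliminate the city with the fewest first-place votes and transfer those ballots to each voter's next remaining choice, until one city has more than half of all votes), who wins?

Round 1: Boston 8, Austin 17, Geneva 9, Edmonton 26, Chicago 12, Houston 0. Houston eliminated.
Round 2: Boston 8, Austin 17, Geneva 9, Edmonton 26, Chicago 12. Boston eliminated.
Round 3: Austin 17, Geneva 17, Edmonton 26, Chicago 12. Chicago eliminated.
Round 4: Austin 17, Geneva 29, Edmonton 26. Austin eliminated.
Round 5: Geneva 38, Edmonton 34. Geneva has a majority (≥37).

Geneva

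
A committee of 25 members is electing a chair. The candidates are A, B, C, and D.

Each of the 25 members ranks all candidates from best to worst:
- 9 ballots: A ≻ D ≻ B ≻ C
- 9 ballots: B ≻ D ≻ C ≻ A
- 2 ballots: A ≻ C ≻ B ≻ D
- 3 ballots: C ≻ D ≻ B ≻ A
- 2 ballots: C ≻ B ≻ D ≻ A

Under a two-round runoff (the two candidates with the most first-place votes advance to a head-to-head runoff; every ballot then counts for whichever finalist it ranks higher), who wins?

Round 1 first-place votes: A 11, B 9, C 5, D 0. A and B advance.
Runoff: A is ranked above B on 11 ballots, B above A on 14.

B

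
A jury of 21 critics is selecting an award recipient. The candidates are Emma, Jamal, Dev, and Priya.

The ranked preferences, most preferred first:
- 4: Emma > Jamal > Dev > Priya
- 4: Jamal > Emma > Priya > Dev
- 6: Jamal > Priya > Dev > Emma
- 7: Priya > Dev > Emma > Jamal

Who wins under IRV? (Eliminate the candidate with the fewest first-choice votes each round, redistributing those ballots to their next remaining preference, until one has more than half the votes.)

Round 1: Emma 4, Jamal 10, Dev 0, Priya 7. Dev eliminated.
Round 2: Emma 4, Jamal 10, Priya 7. Emma eliminated.
Round 3: Jamal 14, Priya 7. Jamal has a majority (≥11).

Jamal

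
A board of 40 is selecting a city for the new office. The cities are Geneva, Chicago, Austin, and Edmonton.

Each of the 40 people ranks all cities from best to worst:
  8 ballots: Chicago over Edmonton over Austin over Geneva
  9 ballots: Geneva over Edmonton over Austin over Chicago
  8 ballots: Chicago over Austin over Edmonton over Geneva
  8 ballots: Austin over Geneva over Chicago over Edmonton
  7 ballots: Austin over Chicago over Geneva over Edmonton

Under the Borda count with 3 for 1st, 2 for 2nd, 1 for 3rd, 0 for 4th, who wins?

Austin

Geneva: 8×0 + 9×3 + 8×0 + 8×2 + 7×1 = 50
Chicago: 8×3 + 9×0 + 8×3 + 8×1 + 7×2 = 70
Austin: 8×1 + 9×1 + 8×2 + 8×3 + 7×3 = 78
Edmonton: 8×2 + 9×2 + 8×1 + 8×0 + 7×0 = 42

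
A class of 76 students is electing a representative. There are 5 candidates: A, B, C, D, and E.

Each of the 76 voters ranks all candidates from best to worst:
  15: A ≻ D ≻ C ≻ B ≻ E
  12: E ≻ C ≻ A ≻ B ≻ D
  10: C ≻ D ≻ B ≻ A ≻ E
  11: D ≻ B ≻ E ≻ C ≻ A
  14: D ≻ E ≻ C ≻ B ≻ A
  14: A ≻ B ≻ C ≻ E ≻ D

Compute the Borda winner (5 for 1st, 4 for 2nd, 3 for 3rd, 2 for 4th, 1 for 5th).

A: 15×5 + 12×3 + 10×2 + 11×1 + 14×1 + 14×5 = 226
B: 15×2 + 12×2 + 10×3 + 11×4 + 14×2 + 14×4 = 212
C: 15×3 + 12×4 + 10×5 + 11×2 + 14×3 + 14×3 = 249
D: 15×4 + 12×1 + 10×4 + 11×5 + 14×5 + 14×1 = 251
E: 15×1 + 12×5 + 10×1 + 11×3 + 14×4 + 14×2 = 202

D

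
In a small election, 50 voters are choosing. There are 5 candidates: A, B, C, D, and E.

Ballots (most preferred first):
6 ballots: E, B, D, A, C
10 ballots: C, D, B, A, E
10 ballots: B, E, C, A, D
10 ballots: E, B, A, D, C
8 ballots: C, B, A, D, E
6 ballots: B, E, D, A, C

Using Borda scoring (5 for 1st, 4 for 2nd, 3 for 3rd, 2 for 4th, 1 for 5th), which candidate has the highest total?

A: 6×2 + 10×2 + 10×2 + 10×3 + 8×3 + 6×2 = 118
B: 6×4 + 10×3 + 10×5 + 10×4 + 8×4 + 6×5 = 206
C: 6×1 + 10×5 + 10×3 + 10×1 + 8×5 + 6×1 = 142
D: 6×3 + 10×4 + 10×1 + 10×2 + 8×2 + 6×3 = 122
E: 6×5 + 10×1 + 10×4 + 10×5 + 8×1 + 6×4 = 162

B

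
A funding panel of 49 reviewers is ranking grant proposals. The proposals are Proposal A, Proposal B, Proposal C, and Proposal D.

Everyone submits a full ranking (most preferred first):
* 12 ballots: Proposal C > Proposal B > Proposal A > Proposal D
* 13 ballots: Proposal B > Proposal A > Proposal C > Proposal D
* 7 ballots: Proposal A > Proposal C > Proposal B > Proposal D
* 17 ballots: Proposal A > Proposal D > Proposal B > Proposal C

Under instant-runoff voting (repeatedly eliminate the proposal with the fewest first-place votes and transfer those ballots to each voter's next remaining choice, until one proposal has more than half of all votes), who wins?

Round 1: Proposal A 24, Proposal B 13, Proposal C 12, Proposal D 0. Proposal D eliminated.
Round 2: Proposal A 24, Proposal B 13, Proposal C 12. Proposal C eliminated.
Round 3: Proposal A 24, Proposal B 25. Proposal B has a majority (≥25).

Proposal B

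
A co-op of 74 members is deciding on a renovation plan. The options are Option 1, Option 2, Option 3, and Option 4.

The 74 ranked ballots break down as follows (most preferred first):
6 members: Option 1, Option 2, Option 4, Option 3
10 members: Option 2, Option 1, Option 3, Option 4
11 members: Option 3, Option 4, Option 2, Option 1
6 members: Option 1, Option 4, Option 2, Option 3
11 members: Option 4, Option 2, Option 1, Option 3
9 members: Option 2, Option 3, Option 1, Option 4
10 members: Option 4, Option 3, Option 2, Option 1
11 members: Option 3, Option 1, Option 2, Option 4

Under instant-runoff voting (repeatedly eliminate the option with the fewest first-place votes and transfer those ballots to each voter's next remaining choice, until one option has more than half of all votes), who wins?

Round 1: Option 1 12, Option 2 19, Option 3 22, Option 4 21. Option 1 eliminated.
Round 2: Option 2 25, Option 3 22, Option 4 27. Option 3 eliminated.
Round 3: Option 2 36, Option 4 38. Option 4 has a majority (≥38).

Option 4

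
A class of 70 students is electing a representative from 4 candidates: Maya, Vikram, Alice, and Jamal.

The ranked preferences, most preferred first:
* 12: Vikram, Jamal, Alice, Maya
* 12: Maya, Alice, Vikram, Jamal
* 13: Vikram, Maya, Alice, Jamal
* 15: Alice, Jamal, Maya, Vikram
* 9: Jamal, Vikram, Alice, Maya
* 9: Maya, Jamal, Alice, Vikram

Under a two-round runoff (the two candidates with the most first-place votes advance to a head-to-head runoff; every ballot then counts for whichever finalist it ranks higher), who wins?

Round 1 first-place votes: Maya 21, Vikram 25, Alice 15, Jamal 9. Vikram and Maya advance.
Runoff: Vikram is ranked above Maya on 34 ballots, Maya above Vikram on 36.

Maya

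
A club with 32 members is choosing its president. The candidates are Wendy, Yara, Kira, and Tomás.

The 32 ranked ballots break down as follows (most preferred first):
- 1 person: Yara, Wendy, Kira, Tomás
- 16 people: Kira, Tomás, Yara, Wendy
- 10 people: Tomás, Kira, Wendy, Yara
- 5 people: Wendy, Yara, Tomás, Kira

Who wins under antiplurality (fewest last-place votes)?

Last-place votes: Wendy 16, Yara 10, Kira 5, Tomás 1.

Tomás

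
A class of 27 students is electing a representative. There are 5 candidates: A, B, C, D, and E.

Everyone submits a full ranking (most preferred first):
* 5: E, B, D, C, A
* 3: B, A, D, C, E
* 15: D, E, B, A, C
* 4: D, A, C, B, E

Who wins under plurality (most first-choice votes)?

D

First-place votes: A 0, B 3, C 0, D 19, E 5.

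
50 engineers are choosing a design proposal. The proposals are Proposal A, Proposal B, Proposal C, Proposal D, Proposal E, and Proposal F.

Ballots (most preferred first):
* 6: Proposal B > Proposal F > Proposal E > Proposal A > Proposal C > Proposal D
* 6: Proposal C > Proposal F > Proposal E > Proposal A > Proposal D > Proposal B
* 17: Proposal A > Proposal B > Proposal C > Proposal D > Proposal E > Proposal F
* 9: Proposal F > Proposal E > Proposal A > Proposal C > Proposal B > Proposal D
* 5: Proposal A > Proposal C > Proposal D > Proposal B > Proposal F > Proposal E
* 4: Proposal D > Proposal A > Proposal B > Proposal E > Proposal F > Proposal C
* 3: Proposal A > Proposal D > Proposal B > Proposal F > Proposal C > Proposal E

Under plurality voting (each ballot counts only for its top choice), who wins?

First-place votes: Proposal A 25, Proposal B 6, Proposal C 6, Proposal D 4, Proposal E 0, Proposal F 9.

Proposal A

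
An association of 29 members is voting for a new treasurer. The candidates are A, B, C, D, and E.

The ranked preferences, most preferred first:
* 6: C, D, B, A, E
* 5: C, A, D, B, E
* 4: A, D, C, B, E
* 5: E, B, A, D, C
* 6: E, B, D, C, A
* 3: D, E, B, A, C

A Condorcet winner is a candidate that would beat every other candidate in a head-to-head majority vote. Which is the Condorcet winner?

D

D vs A: 15–14
D vs B: 18–11
D vs C: 18–11
D vs E: 18–11
D beats every other candidate.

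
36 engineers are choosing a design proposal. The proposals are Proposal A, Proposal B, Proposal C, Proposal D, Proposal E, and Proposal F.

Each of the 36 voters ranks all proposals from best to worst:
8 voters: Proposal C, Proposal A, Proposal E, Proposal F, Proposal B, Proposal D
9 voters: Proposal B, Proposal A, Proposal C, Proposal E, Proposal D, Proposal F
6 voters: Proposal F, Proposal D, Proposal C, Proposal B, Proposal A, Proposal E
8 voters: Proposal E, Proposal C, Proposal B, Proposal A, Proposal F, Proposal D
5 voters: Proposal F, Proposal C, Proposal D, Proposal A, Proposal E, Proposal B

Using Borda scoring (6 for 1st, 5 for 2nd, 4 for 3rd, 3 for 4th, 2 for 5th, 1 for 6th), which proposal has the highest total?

Proposal A: 8×5 + 9×5 + 6×2 + 8×3 + 5×3 = 136
Proposal B: 8×2 + 9×6 + 6×3 + 8×4 + 5×1 = 125
Proposal C: 8×6 + 9×4 + 6×4 + 8×5 + 5×5 = 173
Proposal D: 8×1 + 9×2 + 6×5 + 8×1 + 5×4 = 84
Proposal E: 8×4 + 9×3 + 6×1 + 8×6 + 5×2 = 123
Proposal F: 8×3 + 9×1 + 6×6 + 8×2 + 5×6 = 115

Proposal C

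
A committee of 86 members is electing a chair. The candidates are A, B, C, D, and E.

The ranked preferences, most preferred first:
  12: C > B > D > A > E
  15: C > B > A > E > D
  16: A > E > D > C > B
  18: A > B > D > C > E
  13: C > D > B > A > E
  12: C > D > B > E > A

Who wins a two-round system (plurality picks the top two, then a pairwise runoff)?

Round 1 first-place votes: A 34, B 0, C 52, D 0, E 0. C and A advance.
Runoff: C is ranked above A on 52 ballots, A above C on 34.

C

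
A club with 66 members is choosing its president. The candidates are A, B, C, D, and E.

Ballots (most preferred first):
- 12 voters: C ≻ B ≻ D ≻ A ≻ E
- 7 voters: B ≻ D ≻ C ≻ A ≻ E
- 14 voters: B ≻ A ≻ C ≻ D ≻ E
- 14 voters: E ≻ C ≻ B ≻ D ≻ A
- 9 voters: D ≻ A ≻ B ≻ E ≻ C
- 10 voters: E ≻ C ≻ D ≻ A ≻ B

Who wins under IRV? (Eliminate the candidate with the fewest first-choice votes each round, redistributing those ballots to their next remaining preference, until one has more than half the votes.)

Round 1: A 0, B 21, C 12, D 9, E 24. A eliminated.
Round 2: B 21, C 12, D 9, E 24. D eliminated.
Round 3: B 30, C 12, E 24. C eliminated.
Round 4: B 42, E 24. B has a majority (≥34).

B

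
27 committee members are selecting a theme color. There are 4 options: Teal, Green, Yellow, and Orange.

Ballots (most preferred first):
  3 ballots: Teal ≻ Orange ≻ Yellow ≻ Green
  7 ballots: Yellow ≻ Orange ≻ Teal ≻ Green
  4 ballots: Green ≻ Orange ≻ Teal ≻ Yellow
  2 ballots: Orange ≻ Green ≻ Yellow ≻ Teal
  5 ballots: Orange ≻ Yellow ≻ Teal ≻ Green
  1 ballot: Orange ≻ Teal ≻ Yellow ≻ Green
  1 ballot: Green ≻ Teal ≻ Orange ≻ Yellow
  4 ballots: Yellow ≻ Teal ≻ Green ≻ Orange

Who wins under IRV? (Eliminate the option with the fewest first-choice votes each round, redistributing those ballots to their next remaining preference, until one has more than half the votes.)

Round 1: Teal 3, Green 5, Yellow 11, Orange 8. Teal eliminated.
Round 2: Green 5, Yellow 11, Orange 11. Green eliminated.
Round 3: Yellow 11, Orange 16. Orange has a majority (≥14).

Orange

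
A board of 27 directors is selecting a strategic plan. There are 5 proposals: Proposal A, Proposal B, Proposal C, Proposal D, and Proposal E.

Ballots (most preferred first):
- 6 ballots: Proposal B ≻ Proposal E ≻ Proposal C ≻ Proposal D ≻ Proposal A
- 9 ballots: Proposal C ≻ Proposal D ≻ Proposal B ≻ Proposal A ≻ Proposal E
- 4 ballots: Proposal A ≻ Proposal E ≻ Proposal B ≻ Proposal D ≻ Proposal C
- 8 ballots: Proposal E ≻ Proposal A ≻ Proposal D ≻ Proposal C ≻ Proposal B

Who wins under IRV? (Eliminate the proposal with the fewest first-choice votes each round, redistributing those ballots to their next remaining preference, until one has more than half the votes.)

Round 1: Proposal A 4, Proposal B 6, Proposal C 9, Proposal D 0, Proposal E 8. Proposal D eliminated.
Round 2: Proposal A 4, Proposal B 6, Proposal C 9, Proposal E 8. Proposal A eliminated.
Round 3: Proposal B 6, Proposal C 9, Proposal E 12. Proposal B eliminated.
Round 4: Proposal C 9, Proposal E 18. Proposal E has a majority (≥14).

Proposal E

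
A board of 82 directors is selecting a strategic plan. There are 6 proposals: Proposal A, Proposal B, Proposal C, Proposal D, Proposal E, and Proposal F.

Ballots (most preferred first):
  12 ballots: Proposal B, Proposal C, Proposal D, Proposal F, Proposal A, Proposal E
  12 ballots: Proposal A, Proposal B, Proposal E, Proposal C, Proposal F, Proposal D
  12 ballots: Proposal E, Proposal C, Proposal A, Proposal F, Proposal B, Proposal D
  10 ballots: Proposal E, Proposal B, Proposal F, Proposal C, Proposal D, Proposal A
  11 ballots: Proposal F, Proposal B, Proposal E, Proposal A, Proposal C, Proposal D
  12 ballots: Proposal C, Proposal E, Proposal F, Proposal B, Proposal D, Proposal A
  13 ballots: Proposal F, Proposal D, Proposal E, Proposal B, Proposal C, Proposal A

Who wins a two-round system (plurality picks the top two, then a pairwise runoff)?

Round 1 first-place votes: Proposal A 12, Proposal B 12, Proposal C 12, Proposal D 0, Proposal E 22, Proposal F 24. Proposal F and Proposal E advance.
Runoff: Proposal F is ranked above Proposal E on 36 ballots, Proposal E above Proposal F on 46.

Proposal E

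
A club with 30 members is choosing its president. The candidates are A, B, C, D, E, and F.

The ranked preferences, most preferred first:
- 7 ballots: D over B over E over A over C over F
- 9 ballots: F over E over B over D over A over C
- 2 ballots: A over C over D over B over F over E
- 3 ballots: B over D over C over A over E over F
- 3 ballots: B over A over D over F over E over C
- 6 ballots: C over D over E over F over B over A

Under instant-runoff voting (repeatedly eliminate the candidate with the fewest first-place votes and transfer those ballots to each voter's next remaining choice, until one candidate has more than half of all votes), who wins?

D

Round 1: A 2, B 6, C 6, D 7, E 0, F 9. E eliminated.
Round 2: A 2, B 6, C 6, D 7, F 9. A eliminated.
Round 3: B 6, C 8, D 7, F 9. B eliminated.
Round 4: C 8, D 13, F 9. C eliminated.
Round 5: D 21, F 9. D has a majority (≥16).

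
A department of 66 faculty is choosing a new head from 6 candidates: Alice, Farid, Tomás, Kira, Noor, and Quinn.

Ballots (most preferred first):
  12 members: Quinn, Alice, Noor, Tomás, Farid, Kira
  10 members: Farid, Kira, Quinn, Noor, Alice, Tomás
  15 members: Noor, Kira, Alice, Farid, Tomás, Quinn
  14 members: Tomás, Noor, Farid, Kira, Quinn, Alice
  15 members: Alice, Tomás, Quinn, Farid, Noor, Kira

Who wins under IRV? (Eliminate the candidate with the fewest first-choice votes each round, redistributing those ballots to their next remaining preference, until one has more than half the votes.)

Quinn

Round 1: Alice 15, Farid 10, Tomás 14, Kira 0, Noor 15, Quinn 12. Kira eliminated.
Round 2: Alice 15, Farid 10, Tomás 14, Noor 15, Quinn 12. Farid eliminated.
Round 3: Alice 15, Tomás 14, Noor 15, Quinn 22. Tomás eliminated.
Round 4: Alice 15, Noor 29, Quinn 22. Alice eliminated.
Round 5: Noor 29, Quinn 37. Quinn has a majority (≥34).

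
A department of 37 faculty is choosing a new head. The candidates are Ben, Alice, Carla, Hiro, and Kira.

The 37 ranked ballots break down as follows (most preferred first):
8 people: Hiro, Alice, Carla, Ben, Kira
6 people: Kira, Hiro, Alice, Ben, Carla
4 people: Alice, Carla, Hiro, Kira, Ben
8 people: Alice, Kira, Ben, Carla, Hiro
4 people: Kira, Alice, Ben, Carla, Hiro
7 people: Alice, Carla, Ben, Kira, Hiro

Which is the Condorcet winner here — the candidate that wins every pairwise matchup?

Alice vs Ben: 37–0
Alice vs Carla: 37–0
Alice vs Hiro: 23–14
Alice vs Kira: 27–10
Alice beats every other candidate.

Alice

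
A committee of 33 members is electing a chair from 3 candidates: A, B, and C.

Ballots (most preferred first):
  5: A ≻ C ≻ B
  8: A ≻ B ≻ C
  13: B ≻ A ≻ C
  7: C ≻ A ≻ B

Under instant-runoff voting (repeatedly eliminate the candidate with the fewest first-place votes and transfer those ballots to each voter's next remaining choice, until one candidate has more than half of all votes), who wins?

Round 1: A 13, B 13, C 7. C eliminated.
Round 2: A 20, B 13. A has a majority (≥17).

A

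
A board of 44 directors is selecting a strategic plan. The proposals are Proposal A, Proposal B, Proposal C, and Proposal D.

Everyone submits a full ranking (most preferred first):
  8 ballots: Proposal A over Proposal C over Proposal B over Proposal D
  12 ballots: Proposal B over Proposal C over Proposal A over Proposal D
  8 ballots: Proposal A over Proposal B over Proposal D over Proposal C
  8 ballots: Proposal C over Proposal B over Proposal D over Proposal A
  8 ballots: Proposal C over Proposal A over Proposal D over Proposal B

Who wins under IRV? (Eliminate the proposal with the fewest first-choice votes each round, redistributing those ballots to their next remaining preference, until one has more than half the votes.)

Round 1: Proposal A 16, Proposal B 12, Proposal C 16, Proposal D 0. Proposal D eliminated.
Round 2: Proposal A 16, Proposal B 12, Proposal C 16. Proposal B eliminated.
Round 3: Proposal A 16, Proposal C 28. Proposal C has a majority (≥23).

Proposal C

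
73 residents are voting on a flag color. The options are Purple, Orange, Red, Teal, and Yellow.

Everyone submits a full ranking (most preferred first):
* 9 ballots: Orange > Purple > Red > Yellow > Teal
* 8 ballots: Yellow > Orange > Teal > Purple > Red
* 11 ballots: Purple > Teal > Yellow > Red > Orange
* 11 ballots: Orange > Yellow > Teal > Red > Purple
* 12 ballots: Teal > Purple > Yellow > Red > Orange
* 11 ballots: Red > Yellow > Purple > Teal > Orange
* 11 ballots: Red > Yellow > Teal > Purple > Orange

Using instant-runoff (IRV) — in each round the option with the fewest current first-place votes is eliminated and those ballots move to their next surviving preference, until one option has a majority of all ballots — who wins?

Round 1: Purple 11, Orange 20, Red 22, Teal 12, Yellow 8. Yellow eliminated.
Round 2: Purple 11, Orange 28, Red 22, Teal 12. Purple eliminated.
Round 3: Orange 28, Red 22, Teal 23. Red eliminated.
Round 4: Orange 28, Teal 45. Teal has a majority (≥37).

Teal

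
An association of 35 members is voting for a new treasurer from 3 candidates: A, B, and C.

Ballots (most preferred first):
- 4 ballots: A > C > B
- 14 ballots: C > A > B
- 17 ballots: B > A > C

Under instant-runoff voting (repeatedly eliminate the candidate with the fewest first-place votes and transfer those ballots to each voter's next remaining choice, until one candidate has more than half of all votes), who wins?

Round 1: A 4, B 17, C 14. A eliminated.
Round 2: B 17, C 18. C has a majority (≥18).

C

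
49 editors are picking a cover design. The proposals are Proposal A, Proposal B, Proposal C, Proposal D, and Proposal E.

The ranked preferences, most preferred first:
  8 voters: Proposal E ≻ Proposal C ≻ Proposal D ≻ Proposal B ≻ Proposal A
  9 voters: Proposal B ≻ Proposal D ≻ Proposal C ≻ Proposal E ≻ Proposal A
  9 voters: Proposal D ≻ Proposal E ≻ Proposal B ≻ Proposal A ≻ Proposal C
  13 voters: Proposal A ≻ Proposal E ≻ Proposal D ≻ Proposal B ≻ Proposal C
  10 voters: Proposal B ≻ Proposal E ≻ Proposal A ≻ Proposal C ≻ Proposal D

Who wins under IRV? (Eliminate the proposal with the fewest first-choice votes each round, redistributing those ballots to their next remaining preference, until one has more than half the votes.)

Round 1: Proposal A 13, Proposal B 19, Proposal C 0, Proposal D 9, Proposal E 8. Proposal C eliminated.
Round 2: Proposal A 13, Proposal B 19, Proposal D 9, Proposal E 8. Proposal E eliminated.
Round 3: Proposal A 13, Proposal B 19, Proposal D 17. Proposal A eliminated.
Round 4: Proposal B 19, Proposal D 30. Proposal D has a majority (≥25).

Proposal D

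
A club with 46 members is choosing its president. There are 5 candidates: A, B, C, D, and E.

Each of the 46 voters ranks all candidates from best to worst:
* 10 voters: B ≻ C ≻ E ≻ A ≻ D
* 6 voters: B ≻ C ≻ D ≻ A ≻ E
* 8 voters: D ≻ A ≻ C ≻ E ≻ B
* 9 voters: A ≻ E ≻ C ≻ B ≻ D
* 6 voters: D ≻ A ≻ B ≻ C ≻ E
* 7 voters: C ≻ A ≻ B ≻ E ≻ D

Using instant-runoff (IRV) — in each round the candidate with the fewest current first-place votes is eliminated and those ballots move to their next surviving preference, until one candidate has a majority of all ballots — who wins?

A

Round 1: A 9, B 16, C 7, D 14, E 0. E eliminated.
Round 2: A 9, B 16, C 7, D 14. C eliminated.
Round 3: A 16, B 16, D 14. D eliminated.
Round 4: A 30, B 16. A has a majority (≥24).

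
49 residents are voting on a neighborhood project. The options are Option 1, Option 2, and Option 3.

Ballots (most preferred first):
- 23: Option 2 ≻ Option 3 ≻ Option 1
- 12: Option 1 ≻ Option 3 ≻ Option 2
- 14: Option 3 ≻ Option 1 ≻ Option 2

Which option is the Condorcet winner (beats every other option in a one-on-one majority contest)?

Option 3 vs Option 1: 37–12
Option 3 vs Option 2: 26–23
Option 3 beats every other option.

Option 3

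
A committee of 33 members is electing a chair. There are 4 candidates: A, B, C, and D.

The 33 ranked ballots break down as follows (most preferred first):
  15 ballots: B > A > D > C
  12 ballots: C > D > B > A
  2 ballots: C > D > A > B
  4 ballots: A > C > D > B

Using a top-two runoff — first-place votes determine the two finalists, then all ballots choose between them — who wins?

Round 1 first-place votes: A 4, B 15, C 14, D 0. B and C advance.
Runoff: B is ranked above C on 15 ballots, C above B on 18.

C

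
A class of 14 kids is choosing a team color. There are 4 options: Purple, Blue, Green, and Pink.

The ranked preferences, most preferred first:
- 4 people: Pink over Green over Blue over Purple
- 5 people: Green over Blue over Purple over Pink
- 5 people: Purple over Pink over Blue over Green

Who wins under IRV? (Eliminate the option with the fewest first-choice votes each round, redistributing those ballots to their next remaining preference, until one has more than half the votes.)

Green

Round 1: Purple 5, Blue 0, Green 5, Pink 4. Blue eliminated.
Round 2: Purple 5, Green 5, Pink 4. Pink eliminated.
Round 3: Purple 5, Green 9. Green has a majority (≥8).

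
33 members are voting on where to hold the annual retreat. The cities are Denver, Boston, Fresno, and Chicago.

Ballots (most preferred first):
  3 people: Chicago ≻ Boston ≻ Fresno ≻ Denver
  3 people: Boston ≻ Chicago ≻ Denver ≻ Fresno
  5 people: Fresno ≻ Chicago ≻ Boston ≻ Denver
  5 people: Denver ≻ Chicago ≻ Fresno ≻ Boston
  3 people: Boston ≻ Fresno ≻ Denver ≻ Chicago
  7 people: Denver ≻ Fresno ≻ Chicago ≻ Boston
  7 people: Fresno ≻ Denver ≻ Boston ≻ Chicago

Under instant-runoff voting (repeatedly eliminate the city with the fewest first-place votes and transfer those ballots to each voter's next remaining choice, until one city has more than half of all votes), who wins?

Fresno

Round 1: Denver 12, Boston 6, Fresno 12, Chicago 3. Chicago eliminated.
Round 2: Denver 12, Boston 9, Fresno 12. Boston eliminated.
Round 3: Denver 15, Fresno 18. Fresno has a majority (≥17).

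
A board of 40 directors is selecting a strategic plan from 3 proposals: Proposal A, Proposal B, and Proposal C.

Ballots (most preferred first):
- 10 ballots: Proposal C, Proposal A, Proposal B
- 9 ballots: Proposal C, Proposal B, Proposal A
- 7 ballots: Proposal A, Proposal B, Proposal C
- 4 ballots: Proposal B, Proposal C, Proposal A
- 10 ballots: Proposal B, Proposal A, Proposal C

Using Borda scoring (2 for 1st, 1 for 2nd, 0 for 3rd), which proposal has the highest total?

Proposal B

Proposal A: 10×1 + 9×0 + 7×2 + 4×0 + 10×1 = 34
Proposal B: 10×0 + 9×1 + 7×1 + 4×2 + 10×2 = 44
Proposal C: 10×2 + 9×2 + 7×0 + 4×1 + 10×0 = 42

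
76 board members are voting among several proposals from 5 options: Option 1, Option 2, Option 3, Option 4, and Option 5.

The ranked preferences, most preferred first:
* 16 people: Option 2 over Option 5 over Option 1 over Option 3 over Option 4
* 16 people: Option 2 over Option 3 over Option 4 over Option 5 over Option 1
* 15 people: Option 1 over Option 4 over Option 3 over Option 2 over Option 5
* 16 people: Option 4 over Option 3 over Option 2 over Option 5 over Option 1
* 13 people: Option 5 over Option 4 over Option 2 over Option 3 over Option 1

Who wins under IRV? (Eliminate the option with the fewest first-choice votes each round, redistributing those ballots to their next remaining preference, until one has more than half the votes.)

Round 1: Option 1 15, Option 2 32, Option 3 0, Option 4 16, Option 5 13. Option 3 eliminated.
Round 2: Option 1 15, Option 2 32, Option 4 16, Option 5 13. Option 5 eliminated.
Round 3: Option 1 15, Option 2 32, Option 4 29. Option 1 eliminated.
Round 4: Option 2 32, Option 4 44. Option 4 has a majority (≥39).

Option 4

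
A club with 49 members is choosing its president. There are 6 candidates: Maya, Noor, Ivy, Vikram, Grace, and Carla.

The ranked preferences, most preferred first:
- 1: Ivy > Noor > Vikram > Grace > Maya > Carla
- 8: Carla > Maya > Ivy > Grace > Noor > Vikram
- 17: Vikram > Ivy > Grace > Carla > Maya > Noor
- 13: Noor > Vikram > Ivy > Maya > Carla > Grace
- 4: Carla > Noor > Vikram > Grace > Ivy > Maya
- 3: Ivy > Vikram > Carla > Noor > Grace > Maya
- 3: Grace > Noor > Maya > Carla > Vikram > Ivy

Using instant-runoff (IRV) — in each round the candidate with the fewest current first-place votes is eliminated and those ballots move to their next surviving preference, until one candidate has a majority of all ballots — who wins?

Noor

Round 1: Maya 0, Noor 13, Ivy 4, Vikram 17, Grace 3, Carla 12. Maya eliminated.
Round 2: Noor 13, Ivy 4, Vikram 17, Grace 3, Carla 12. Grace eliminated.
Round 3: Noor 16, Ivy 4, Vikram 17, Carla 12. Ivy eliminated.
Round 4: Noor 17, Vikram 20, Carla 12. Carla eliminated.
Round 5: Noor 29, Vikram 20. Noor has a majority (≥25).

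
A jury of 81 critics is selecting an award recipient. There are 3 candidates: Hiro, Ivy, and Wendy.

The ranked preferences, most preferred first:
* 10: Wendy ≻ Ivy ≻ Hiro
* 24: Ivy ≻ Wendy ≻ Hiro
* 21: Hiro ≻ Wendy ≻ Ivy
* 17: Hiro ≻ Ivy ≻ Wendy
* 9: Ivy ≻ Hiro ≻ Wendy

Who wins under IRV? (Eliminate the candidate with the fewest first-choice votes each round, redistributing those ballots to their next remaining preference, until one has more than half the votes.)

Ivy

Round 1: Hiro 38, Ivy 33, Wendy 10. Wendy eliminated.
Round 2: Hiro 38, Ivy 43. Ivy has a majority (≥41).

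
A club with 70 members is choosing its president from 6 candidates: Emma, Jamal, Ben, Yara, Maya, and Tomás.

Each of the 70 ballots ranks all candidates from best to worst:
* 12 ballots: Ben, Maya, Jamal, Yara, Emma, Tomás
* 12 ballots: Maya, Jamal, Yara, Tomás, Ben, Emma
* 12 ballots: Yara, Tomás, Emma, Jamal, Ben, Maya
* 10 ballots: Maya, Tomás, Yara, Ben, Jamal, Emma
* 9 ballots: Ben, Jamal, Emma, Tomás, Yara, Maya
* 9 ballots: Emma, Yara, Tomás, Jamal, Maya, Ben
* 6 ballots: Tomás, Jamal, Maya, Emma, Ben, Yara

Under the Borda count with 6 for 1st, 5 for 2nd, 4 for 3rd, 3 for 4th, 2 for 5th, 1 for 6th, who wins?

Jamal

Emma: 12×2 + 12×1 + 12×4 + 10×1 + 9×4 + 9×6 + 6×3 = 202
Jamal: 12×4 + 12×5 + 12×3 + 10×2 + 9×5 + 9×3 + 6×5 = 266
Ben: 12×6 + 12×2 + 12×2 + 10×3 + 9×6 + 9×1 + 6×2 = 225
Yara: 12×3 + 12×4 + 12×6 + 10×4 + 9×2 + 9×5 + 6×1 = 265
Maya: 12×5 + 12×6 + 12×1 + 10×6 + 9×1 + 9×2 + 6×4 = 255
Tomás: 12×1 + 12×3 + 12×5 + 10×5 + 9×3 + 9×4 + 6×6 = 257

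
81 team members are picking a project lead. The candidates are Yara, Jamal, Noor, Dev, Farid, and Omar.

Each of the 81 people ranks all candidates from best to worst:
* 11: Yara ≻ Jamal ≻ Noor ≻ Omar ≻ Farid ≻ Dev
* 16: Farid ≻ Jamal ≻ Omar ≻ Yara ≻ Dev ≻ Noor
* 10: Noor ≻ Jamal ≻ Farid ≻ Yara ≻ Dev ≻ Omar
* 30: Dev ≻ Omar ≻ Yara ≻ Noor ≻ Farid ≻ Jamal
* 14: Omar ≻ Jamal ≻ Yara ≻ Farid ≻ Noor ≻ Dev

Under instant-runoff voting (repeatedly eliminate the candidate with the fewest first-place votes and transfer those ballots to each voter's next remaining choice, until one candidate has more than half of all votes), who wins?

Round 1: Yara 11, Jamal 0, Noor 10, Dev 30, Farid 16, Omar 14. Jamal eliminated.
Round 2: Yara 11, Noor 10, Dev 30, Farid 16, Omar 14. Noor eliminated.
Round 3: Yara 11, Dev 30, Farid 26, Omar 14. Yara eliminated.
Round 4: Dev 30, Farid 26, Omar 25. Omar eliminated.
Round 5: Dev 30, Farid 51. Farid has a majority (≥41).

Farid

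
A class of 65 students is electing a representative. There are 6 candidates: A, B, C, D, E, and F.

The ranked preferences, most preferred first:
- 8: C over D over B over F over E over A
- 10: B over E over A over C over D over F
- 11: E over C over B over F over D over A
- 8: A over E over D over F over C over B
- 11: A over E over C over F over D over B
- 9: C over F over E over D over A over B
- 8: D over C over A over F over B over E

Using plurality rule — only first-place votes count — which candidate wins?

First-place votes: A 19, B 10, C 17, D 8, E 11, F 0.

A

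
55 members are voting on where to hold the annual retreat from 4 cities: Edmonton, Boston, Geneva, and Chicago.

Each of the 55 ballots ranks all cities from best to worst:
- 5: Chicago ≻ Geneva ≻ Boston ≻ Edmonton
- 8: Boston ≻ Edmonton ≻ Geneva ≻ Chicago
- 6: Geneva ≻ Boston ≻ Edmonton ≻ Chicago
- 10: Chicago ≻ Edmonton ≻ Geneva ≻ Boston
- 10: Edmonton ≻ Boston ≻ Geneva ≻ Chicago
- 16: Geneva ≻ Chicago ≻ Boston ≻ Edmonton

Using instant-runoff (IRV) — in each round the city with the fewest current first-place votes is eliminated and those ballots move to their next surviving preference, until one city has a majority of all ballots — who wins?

Edmonton

Round 1: Edmonton 10, Boston 8, Geneva 22, Chicago 15. Boston eliminated.
Round 2: Edmonton 18, Geneva 22, Chicago 15. Chicago eliminated.
Round 3: Edmonton 28, Geneva 27. Edmonton has a majority (≥28).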